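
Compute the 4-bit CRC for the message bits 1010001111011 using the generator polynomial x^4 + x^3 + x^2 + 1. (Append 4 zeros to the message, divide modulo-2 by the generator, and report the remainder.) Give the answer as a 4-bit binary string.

0000

Append 4 zeros: 10100011110110000. Divide by 11101 (XOR where the leading bit is 1):
  pos 0: 10100 XOR 11101 = 01001
  pos 1: 10010 XOR 11101 = 01111
  pos 2: 11111 XOR 11101 = 00010
  pos 5: 10111 XOR 11101 = 01010
  pos 6: 10100 XOR 11101 = 01001
  pos 7: 10011 XOR 11101 = 01110
  pos 8: 11101 XOR 11101 = 00000
Remainder (last 4 bits) = 0000. This is the CRC / FCS.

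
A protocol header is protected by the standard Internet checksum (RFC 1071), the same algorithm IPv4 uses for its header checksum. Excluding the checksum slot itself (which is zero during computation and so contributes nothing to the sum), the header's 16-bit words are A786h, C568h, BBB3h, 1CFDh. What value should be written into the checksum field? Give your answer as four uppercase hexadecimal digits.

One's-complement addition (fold any carry out of bit 15 back into bit 0):
  0xA786 + 0xC568 = 0x16CEE → wrap carry → 0x6CEF
  0x6CEF + 0xBBB3 = 0x128A2 → wrap carry → 0x28A3
  0x28A3 + 0x1CFD = 0x045A0
One's-complement sum = 0x45A0.
Checksum = ~0x45A0 & 0xFFFF = 0xBA5F.

BA5F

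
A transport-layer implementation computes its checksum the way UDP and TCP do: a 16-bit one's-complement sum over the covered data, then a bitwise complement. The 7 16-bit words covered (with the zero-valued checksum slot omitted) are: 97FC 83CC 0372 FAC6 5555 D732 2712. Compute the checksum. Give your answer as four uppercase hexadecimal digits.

9263

One's-complement addition (fold any carry out of bit 15 back into bit 0):
  0x97FC + 0x83CC = 0x11BC8 → wrap carry → 0x1BC9
  0x1BC9 + 0x0372 = 0x01F3B
  0x1F3B + 0xFAC6 = 0x11A01 → wrap carry → 0x1A02
  0x1A02 + 0x5555 = 0x06F57
  0x6F57 + 0xD732 = 0x14689 → wrap carry → 0x468A
  0x468A + 0x2712 = 0x06D9C
One's-complement sum = 0x6D9C.
Checksum = ~0x6D9C & 0xFFFF = 0x9263.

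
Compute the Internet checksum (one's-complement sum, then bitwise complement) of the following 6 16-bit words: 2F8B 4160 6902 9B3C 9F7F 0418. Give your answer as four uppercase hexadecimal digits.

One's-complement addition (fold any carry out of bit 15 back into bit 0):
  0x2F8B + 0x4160 = 0x070EB
  0x70EB + 0x6902 = 0x0D9ED
  0xD9ED + 0x9B3C = 0x17529 → wrap carry → 0x752A
  0x752A + 0x9F7F = 0x114A9 → wrap carry → 0x14AA
  0x14AA + 0x0418 = 0x018C2
One's-complement sum = 0x18C2.
Checksum = ~0x18C2 & 0xFFFF = 0xE73D.

E73D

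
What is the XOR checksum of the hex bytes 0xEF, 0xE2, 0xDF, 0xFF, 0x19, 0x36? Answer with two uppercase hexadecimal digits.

XOR the bytes together:
  start with 0xEF
  0xEF ⊕ 0xE2 = 0x0D
  0x0D ⊕ 0xDF = 0xD2
  0xD2 ⊕ 0xFF = 0x2D
  0x2D ⊕ 0x19 = 0x34
  0x34 ⊕ 0x36 = 0x02

02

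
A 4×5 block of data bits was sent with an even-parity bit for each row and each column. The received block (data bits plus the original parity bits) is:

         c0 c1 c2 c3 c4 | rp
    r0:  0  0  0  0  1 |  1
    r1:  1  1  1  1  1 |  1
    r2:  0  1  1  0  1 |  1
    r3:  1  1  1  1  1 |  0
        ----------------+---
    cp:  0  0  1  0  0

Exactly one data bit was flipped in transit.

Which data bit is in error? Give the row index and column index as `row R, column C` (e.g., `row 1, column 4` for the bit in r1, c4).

Recompute each row's even parity and compare to rp:
  r0: data parity 1, sent rp 1 → ok
  r1: data parity 1, sent rp 1 → ok
  r2: data parity 1, sent rp 1 → ok
  r3: data parity 1, sent rp 0 → mismatch
Recompute each column's even parity and compare to cp:
  c0: data parity 0, sent cp 0 → ok
  c1: data parity 1, sent cp 0 → mismatch
  c2: data parity 1, sent cp 1 → ok
  c3: data parity 0, sent cp 0 → ok
  c4: data parity 0, sent cp 0 → ok
Exactly one row (r3) and one column (c1) fail → the flipped bit is at their intersection.

row 3, column 1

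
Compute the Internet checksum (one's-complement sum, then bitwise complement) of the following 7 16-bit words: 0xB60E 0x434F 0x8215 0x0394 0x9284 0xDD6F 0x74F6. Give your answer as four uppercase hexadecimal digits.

9C0D

One's-complement addition (fold any carry out of bit 15 back into bit 0):
  0xB60E + 0x434F = 0x0F95D
  0xF95D + 0x8215 = 0x17B72 → wrap carry → 0x7B73
  0x7B73 + 0x0394 = 0x07F07
  0x7F07 + 0x9284 = 0x1118B → wrap carry → 0x118C
  0x118C + 0xDD6F = 0x0EEFB
  0xEEFB + 0x74F6 = 0x163F1 → wrap carry → 0x63F2
One's-complement sum = 0x63F2.
Checksum = ~0x63F2 & 0xFFFF = 0x9C0D.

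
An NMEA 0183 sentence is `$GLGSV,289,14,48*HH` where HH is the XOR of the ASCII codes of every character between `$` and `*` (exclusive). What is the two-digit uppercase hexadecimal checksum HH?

XOR the ASCII codes of the payload characters:
  'G' = 0x47 → acc = 0x47
  'L' = 0x4C → acc = 0x0B
  'G' = 0x47 → acc = 0x4C
  'S' = 0x53 → acc = 0x1F
  'V' = 0x56 → acc = 0x49
  ',' = 0x2C → acc = 0x65
  '2' = 0x32 → acc = 0x57
  '8' = 0x38 → acc = 0x6F
  '9' = 0x39 → acc = 0x56
  ',' = 0x2C → acc = 0x7A
  '1' = 0x31 → acc = 0x4B
  '4' = 0x34 → acc = 0x7F
  ',' = 0x2C → acc = 0x53
  '4' = 0x34 → acc = 0x67
  '8' = 0x38 → acc = 0x5F
Checksum = 0x5F.

5F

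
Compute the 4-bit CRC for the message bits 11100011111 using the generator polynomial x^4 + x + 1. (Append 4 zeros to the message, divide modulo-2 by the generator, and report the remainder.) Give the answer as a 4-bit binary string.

1100

Append 4 zeros: 111000111110000. Divide by 10011 (XOR where the leading bit is 1):
  pos 0: 11100 XOR 10011 = 01111
  pos 1: 11110 XOR 10011 = 01101
  pos 2: 11011 XOR 10011 = 01000
  pos 3: 10001 XOR 10011 = 00010
  pos 6: 10111 XOR 10011 = 00100
  pos 8: 10000 XOR 10011 = 00011
Remainder (last 4 bits) = 1100. This is the CRC / FCS.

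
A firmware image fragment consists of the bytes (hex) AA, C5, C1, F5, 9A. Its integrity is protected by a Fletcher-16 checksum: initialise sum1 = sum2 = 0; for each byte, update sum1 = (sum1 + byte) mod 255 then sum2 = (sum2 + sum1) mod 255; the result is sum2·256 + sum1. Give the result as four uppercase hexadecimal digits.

38C2

Running sums (mod 255):
  after byte 0 (AA): sum1=170, sum2=170
  after byte 1 (C5): sum1=112, sum2=27
  after byte 2 (C1): sum1=50, sum2=77
  after byte 3 (F5): sum1=40, sum2=117
  after byte 4 (9A): sum1=194, sum2=56
Checksum = sum2·256 + sum1 = 56·256 + 194 = 14530 = 0x38C2.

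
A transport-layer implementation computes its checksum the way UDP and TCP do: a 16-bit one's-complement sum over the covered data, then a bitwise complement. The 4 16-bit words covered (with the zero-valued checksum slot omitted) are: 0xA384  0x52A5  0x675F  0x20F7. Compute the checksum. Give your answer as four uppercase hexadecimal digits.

817F

One's-complement addition (fold any carry out of bit 15 back into bit 0):
  0xA384 + 0x52A5 = 0x0F629
  0xF629 + 0x675F = 0x15D88 → wrap carry → 0x5D89
  0x5D89 + 0x20F7 = 0x07E80
One's-complement sum = 0x7E80.
Checksum = ~0x7E80 & 0xFFFF = 0x817F.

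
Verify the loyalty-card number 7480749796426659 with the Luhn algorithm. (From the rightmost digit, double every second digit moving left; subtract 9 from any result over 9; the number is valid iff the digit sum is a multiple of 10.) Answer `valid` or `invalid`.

invalid

From the right, keep odd positions and double even positions (subtract 9 from any doubled value over 9):
  doubled (positions 2,4,...): 1 3 8 9 9 5 7 5 → sum 47
  kept (positions 1,3,...): 9 6 2 6 7 4 0 4 → sum 38
Total = 85.
85 mod 10 = 5, so the number is invalid.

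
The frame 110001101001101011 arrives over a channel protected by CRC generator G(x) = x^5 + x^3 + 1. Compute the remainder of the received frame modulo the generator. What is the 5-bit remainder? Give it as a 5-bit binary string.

01000

Modulo-2 division of 110001101001101011 by 101001:
  pos 0: 110001 XOR 101001 = 011000
  pos 1: 110001 XOR 101001 = 011000
  pos 2: 110000 XOR 101001 = 011001
  pos 3: 110011 XOR 101001 = 011010
  pos 4: 110100 XOR 101001 = 011101
  pos 5: 111010 XOR 101001 = 010011
  pos 6: 100111 XOR 101001 = 001110
  pos 8: 111010 XOR 101001 = 010011
  pos 9: 100111 XOR 101001 = 001110
  pos 11: 111001 XOR 101001 = 010000
  pos 12: 100001 XOR 101001 = 001000
Remainder = 01000 (nonzero — an error is detected).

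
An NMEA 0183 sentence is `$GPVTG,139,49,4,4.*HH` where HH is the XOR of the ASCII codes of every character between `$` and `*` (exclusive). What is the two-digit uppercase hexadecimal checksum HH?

XOR the ASCII codes of the payload characters:
  'G' = 0x47 → acc = 0x47
  'P' = 0x50 → acc = 0x17
  'V' = 0x56 → acc = 0x41
  'T' = 0x54 → acc = 0x15
  'G' = 0x47 → acc = 0x52
  ',' = 0x2C → acc = 0x7E
  '1' = 0x31 → acc = 0x4F
  '3' = 0x33 → acc = 0x7C
  '9' = 0x39 → acc = 0x45
  ',' = 0x2C → acc = 0x69
  '4' = 0x34 → acc = 0x5D
  '9' = 0x39 → acc = 0x64
  ',' = 0x2C → acc = 0x48
  '4' = 0x34 → acc = 0x7C
  ',' = 0x2C → acc = 0x50
  '4' = 0x34 → acc = 0x64
  '.' = 0x2E → acc = 0x4A
Checksum = 0x4A.

4A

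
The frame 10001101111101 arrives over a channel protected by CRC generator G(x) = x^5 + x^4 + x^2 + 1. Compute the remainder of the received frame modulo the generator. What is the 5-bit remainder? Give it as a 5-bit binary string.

Modulo-2 division of 10001101111101 by 110101:
  pos 0: 100011 XOR 110101 = 010110
  pos 1: 101100 XOR 110101 = 011001
  pos 2: 110011 XOR 110101 = 000110
  pos 5: 110111 XOR 110101 = 000010
Remainder = 10101 (nonzero — an error is detected).

10101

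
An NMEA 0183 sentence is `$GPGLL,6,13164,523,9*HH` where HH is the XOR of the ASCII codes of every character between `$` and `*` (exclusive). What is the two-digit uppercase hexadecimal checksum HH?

XOR the ASCII codes of the payload characters:
  'G' = 0x47 → acc = 0x47
  'P' = 0x50 → acc = 0x17
  'G' = 0x47 → acc = 0x50
  'L' = 0x4C → acc = 0x1C
  'L' = 0x4C → acc = 0x50
  ',' = 0x2C → acc = 0x7C
  '6' = 0x36 → acc = 0x4A
  ',' = 0x2C → acc = 0x66
  '1' = 0x31 → acc = 0x57
  '3' = 0x33 → acc = 0x64
  '1' = 0x31 → acc = 0x55
  '6' = 0x36 → acc = 0x63
  '4' = 0x34 → acc = 0x57
  ',' = 0x2C → acc = 0x7B
  '5' = 0x35 → acc = 0x4E
  '2' = 0x32 → acc = 0x7C
  '3' = 0x33 → acc = 0x4F
  ',' = 0x2C → acc = 0x63
  '9' = 0x39 → acc = 0x5A
Checksum = 0x5A.

5A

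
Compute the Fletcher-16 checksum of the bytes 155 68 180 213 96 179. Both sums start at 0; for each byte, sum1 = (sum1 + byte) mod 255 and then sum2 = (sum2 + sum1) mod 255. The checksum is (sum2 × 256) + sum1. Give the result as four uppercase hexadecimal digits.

Running sums (mod 255):
  after byte 0 (155): sum1=155, sum2=155
  after byte 1 (68): sum1=223, sum2=123
  after byte 2 (180): sum1=148, sum2=16
  after byte 3 (213): sum1=106, sum2=122
  after byte 4 (96): sum1=202, sum2=69
  after byte 5 (179): sum1=126, sum2=195
Checksum = sum2·256 + sum1 = 195·256 + 126 = 50046 = 0xC37E.

C37E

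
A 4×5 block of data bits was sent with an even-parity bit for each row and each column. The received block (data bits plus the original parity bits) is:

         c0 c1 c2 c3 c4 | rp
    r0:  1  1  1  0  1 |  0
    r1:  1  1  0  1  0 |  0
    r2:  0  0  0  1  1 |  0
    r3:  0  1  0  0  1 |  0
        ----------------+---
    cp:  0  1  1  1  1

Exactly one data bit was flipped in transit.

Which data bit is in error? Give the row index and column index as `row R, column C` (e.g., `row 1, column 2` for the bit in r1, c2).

row 1, column 3

Recompute each row's even parity and compare to rp:
  r0: data parity 0, sent rp 0 → ok
  r1: data parity 1, sent rp 0 → mismatch
  r2: data parity 0, sent rp 0 → ok
  r3: data parity 0, sent rp 0 → ok
Recompute each column's even parity and compare to cp:
  c0: data parity 0, sent cp 0 → ok
  c1: data parity 1, sent cp 1 → ok
  c2: data parity 1, sent cp 1 → ok
  c3: data parity 0, sent cp 1 → mismatch
  c4: data parity 1, sent cp 1 → ok
Exactly one row (r1) and one column (c3) fail → the flipped bit is at their intersection.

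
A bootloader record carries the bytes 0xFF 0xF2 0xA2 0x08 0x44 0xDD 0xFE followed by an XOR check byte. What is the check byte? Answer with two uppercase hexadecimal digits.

XOR the bytes together:
  start with 0xFF
  0xFF ⊕ 0xF2 = 0x0D
  0x0D ⊕ 0xA2 = 0xAF
  0xAF ⊕ 0x08 = 0xA7
  0xA7 ⊕ 0x44 = 0xE3
  0xE3 ⊕ 0xDD = 0x3E
  0x3E ⊕ 0xFE = 0xC0

C0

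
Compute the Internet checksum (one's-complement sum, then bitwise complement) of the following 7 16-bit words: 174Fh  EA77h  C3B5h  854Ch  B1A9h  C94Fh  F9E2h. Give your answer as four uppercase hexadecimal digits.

405A

One's-complement addition (fold any carry out of bit 15 back into bit 0):
  0x174F + 0xEA77 = 0x101C6 → wrap carry → 0x01C7
  0x01C7 + 0xC3B5 = 0x0C57C
  0xC57C + 0x854C = 0x14AC8 → wrap carry → 0x4AC9
  0x4AC9 + 0xB1A9 = 0x0FC72
  0xFC72 + 0xC94F = 0x1C5C1 → wrap carry → 0xC5C2
  0xC5C2 + 0xF9E2 = 0x1BFA4 → wrap carry → 0xBFA5
One's-complement sum = 0xBFA5.
Checksum = ~0xBFA5 & 0xFFFF = 0x405A.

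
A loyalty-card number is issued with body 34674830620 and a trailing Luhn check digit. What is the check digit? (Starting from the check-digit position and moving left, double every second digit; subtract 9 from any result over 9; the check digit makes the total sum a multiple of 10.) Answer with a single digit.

Partial digits right→left: 0 2 6 0 3 8 4 7 6 4 3
Double every second digit counting from the check-digit position (so the 1st, 3rd, 5th, ... of the partial from the right).
  doubled (with −9 where >9): 0 3 6 8 3 6 → sum 26
  kept as-is: 2 0 8 7 4 → sum 21
Total = 26 + 21 = 47.
Check digit = (10 − (47 mod 10)) mod 10 = 3.

3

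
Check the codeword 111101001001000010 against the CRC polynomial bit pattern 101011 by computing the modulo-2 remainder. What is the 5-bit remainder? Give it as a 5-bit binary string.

00000

Modulo-2 division of 111101001001000010 by 101011:
  pos 0: 111101 XOR 101011 = 010110
  pos 1: 101100 XOR 101011 = 000111
  pos 4: 111010 XOR 101011 = 010001
  pos 5: 100010 XOR 101011 = 001001
  pos 7: 100110 XOR 101011 = 001101
  pos 9: 110100 XOR 101011 = 011111
  pos 10: 111110 XOR 101011 = 010101
  pos 11: 101011 XOR 101011 = 000000
Remainder = 00000 (zero — the frame passes the CRC check).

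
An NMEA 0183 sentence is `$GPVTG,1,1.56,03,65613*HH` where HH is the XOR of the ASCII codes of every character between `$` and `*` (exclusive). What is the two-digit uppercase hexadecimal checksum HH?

4B

XOR the ASCII codes of the payload characters:
  'G' = 0x47 → acc = 0x47
  'P' = 0x50 → acc = 0x17
  'V' = 0x56 → acc = 0x41
  'T' = 0x54 → acc = 0x15
  'G' = 0x47 → acc = 0x52
  ',' = 0x2C → acc = 0x7E
  '1' = 0x31 → acc = 0x4F
  ',' = 0x2C → acc = 0x63
  '1' = 0x31 → acc = 0x52
  '.' = 0x2E → acc = 0x7C
  '5' = 0x35 → acc = 0x49
  '6' = 0x36 → acc = 0x7F
  ',' = 0x2C → acc = 0x53
  '0' = 0x30 → acc = 0x63
  '3' = 0x33 → acc = 0x50
  ',' = 0x2C → acc = 0x7C
  '6' = 0x36 → acc = 0x4A
  '5' = 0x35 → acc = 0x7F
  '6' = 0x36 → acc = 0x49
  '1' = 0x31 → acc = 0x78
  '3' = 0x33 → acc = 0x4B
Checksum = 0x4B.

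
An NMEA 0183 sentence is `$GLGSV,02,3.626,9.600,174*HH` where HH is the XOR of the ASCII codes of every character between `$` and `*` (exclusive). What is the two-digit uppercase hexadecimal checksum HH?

XOR the ASCII codes of the payload characters:
  'G' = 0x47 → acc = 0x47
  'L' = 0x4C → acc = 0x0B
  'G' = 0x47 → acc = 0x4C
  'S' = 0x53 → acc = 0x1F
  'V' = 0x56 → acc = 0x49
  ',' = 0x2C → acc = 0x65
  '0' = 0x30 → acc = 0x55
  '2' = 0x32 → acc = 0x67
  ',' = 0x2C → acc = 0x4B
  '3' = 0x33 → acc = 0x78
  '.' = 0x2E → acc = 0x56
  '6' = 0x36 → acc = 0x60
  '2' = 0x32 → acc = 0x52
  '6' = 0x36 → acc = 0x64
  ',' = 0x2C → acc = 0x48
  '9' = 0x39 → acc = 0x71
  '.' = 0x2E → acc = 0x5F
  '6' = 0x36 → acc = 0x69
  '0' = 0x30 → acc = 0x59
  '0' = 0x30 → acc = 0x69
  ',' = 0x2C → acc = 0x45
  '1' = 0x31 → acc = 0x74
  '7' = 0x37 → acc = 0x43
  '4' = 0x34 → acc = 0x77
Checksum = 0x77.

77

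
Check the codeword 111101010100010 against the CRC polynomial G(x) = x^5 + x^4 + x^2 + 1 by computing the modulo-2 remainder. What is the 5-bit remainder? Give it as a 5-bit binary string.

00000

Modulo-2 division of 111101010100010 by 110101:
  pos 0: 111101 XOR 110101 = 001000
  pos 2: 100001 XOR 110101 = 010100
  pos 3: 101000 XOR 110101 = 011101
  pos 4: 111011 XOR 110101 = 001110
  pos 6: 111000 XOR 110101 = 001101
  pos 8: 110101 XOR 110101 = 000000
Remainder = 00000 (zero — the frame passes the CRC check).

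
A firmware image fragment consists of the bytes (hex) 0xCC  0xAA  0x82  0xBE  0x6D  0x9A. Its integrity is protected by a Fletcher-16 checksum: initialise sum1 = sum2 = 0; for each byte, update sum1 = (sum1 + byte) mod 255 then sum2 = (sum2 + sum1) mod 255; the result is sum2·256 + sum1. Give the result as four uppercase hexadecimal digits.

DDC0

Running sums (mod 255):
  after byte 0 (0xCC): sum1=204, sum2=204
  after byte 1 (0xAA): sum1=119, sum2=68
  after byte 2 (0x82): sum1=249, sum2=62
  after byte 3 (0xBE): sum1=184, sum2=246
  after byte 4 (0x6D): sum1=38, sum2=29
  after byte 5 (0x9A): sum1=192, sum2=221
Checksum = sum2·256 + sum1 = 221·256 + 192 = 56768 = 0xDDC0.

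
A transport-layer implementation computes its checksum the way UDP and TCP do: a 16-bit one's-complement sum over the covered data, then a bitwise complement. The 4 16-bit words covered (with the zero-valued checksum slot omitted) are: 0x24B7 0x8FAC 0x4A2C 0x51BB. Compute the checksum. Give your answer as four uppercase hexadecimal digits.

One's-complement addition (fold any carry out of bit 15 back into bit 0):
  0x24B7 + 0x8FAC = 0x0B463
  0xB463 + 0x4A2C = 0x0FE8F
  0xFE8F + 0x51BB = 0x1504A → wrap carry → 0x504B
One's-complement sum = 0x504B.
Checksum = ~0x504B & 0xFFFF = 0xAFB4.

AFB4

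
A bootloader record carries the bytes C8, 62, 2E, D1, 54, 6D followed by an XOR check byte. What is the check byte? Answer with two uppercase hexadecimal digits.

6C

XOR the bytes together:
  start with 0xC8
  0xC8 ⊕ 0x62 = 0xAA
  0xAA ⊕ 0x2E = 0x84
  0x84 ⊕ 0xD1 = 0x55
  0x55 ⊕ 0x54 = 0x01
  0x01 ⊕ 0x6D = 0x6C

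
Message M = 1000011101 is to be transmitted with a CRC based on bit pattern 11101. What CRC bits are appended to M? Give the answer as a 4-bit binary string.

1110

Append 4 zeros: 10000111010000. Divide by 11101 (XOR where the leading bit is 1):
  pos 0: 10000 XOR 11101 = 01101
  pos 1: 11011 XOR 11101 = 00110
  pos 3: 11011 XOR 11101 = 00110
  pos 5: 11001 XOR 11101 = 00100
  pos 7: 10000 XOR 11101 = 01101
  pos 8: 11010 XOR 11101 = 00111
Remainder (last 4 bits) = 1110. This is the CRC / FCS.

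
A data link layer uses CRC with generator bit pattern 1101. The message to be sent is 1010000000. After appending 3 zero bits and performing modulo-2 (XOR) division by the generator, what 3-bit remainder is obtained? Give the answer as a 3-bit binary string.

110

Append 3 zeros: 1010000000000. Divide by 1101 (XOR where the leading bit is 1):
  pos 0: 1010 XOR 1101 = 0111
  pos 1: 1110 XOR 1101 = 0011
  pos 3: 1100 XOR 1101 = 0001
  pos 6: 1000 XOR 1101 = 0101
  pos 7: 1010 XOR 1101 = 0111
  pos 8: 1110 XOR 1101 = 0011
Remainder (last 3 bits) = 110. This is the CRC / FCS.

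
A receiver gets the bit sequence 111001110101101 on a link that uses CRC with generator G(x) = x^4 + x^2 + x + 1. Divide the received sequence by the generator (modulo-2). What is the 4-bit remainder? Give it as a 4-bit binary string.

Modulo-2 division of 111001110101101 by 10111:
  pos 0: 11100 XOR 10111 = 01011
  pos 1: 10111 XOR 10111 = 00000
  pos 6: 11010 XOR 10111 = 01101
  pos 7: 11011 XOR 10111 = 01100
  pos 8: 11001 XOR 10111 = 01110
  pos 9: 11100 XOR 10111 = 01011
  pos 10: 10111 XOR 10111 = 00000
Remainder = 0000 (zero — the frame passes the CRC check).

0000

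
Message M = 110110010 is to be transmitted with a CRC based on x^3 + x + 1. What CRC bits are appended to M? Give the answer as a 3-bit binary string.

Append 3 zeros: 110110010000. Divide by 1011 (XOR where the leading bit is 1):
  pos 0: 1101 XOR 1011 = 0110
  pos 1: 1101 XOR 1011 = 0110
  pos 2: 1100 XOR 1011 = 0111
  pos 3: 1110 XOR 1011 = 0101
  pos 4: 1011 XOR 1011 = 0000
Remainder (last 3 bits) = 000. This is the CRC / FCS.

000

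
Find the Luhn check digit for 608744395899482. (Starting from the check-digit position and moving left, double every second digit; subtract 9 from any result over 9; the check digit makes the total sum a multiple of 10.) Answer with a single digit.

9

Partial digits right→left: 2 8 4 9 9 8 5 9 3 4 4 7 8 0 6
Double every second digit counting from the check-digit position (so the 1st, 3rd, 5th, ... of the partial from the right).
  doubled (with −9 where >9): 4 8 9 1 6 8 7 3 → sum 46
  kept as-is: 8 9 8 9 4 7 0 → sum 45
Total = 46 + 45 = 91.
Check digit = (10 − (91 mod 10)) mod 10 = 9.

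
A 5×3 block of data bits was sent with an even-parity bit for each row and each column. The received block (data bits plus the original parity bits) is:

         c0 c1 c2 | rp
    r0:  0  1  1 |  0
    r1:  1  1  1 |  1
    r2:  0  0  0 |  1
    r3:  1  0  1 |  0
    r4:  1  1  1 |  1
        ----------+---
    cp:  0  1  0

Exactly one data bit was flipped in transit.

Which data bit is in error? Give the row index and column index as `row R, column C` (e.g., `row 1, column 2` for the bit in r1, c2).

row 2, column 0

Recompute each row's even parity and compare to rp:
  r0: data parity 0, sent rp 0 → ok
  r1: data parity 1, sent rp 1 → ok
  r2: data parity 0, sent rp 1 → mismatch
  r3: data parity 0, sent rp 0 → ok
  r4: data parity 1, sent rp 1 → ok
Recompute each column's even parity and compare to cp:
  c0: data parity 1, sent cp 0 → mismatch
  c1: data parity 1, sent cp 1 → ok
  c2: data parity 0, sent cp 0 → ok
Exactly one row (r2) and one column (c0) fail → the flipped bit is at their intersection.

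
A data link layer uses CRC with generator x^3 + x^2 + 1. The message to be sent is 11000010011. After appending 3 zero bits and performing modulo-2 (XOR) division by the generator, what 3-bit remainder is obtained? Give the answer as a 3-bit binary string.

110

Append 3 zeros: 11000010011000. Divide by 1101 (XOR where the leading bit is 1):
  pos 0: 1100 XOR 1101 = 0001
  pos 3: 1001 XOR 1101 = 0100
  pos 4: 1000 XOR 1101 = 0101
  pos 5: 1010 XOR 1101 = 0111
  pos 6: 1111 XOR 1101 = 0010
  pos 8: 1010 XOR 1101 = 0111
  pos 9: 1110 XOR 1101 = 0011
Remainder (last 3 bits) = 110. This is the CRC / FCS.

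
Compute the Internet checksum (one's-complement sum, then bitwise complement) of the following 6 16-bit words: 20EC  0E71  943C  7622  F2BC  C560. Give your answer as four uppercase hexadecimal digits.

One's-complement addition (fold any carry out of bit 15 back into bit 0):
  0x20EC + 0x0E71 = 0x02F5D
  0x2F5D + 0x943C = 0x0C399
  0xC399 + 0x7622 = 0x139BB → wrap carry → 0x39BC
  0x39BC + 0xF2BC = 0x12C78 → wrap carry → 0x2C79
  0x2C79 + 0xC560 = 0x0F1D9
One's-complement sum = 0xF1D9.
Checksum = ~0xF1D9 & 0xFFFF = 0x0E26.

0E26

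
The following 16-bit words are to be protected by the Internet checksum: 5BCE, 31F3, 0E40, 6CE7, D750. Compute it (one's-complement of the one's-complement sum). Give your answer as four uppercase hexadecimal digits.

1FC6

One's-complement addition (fold any carry out of bit 15 back into bit 0):
  0x5BCE + 0x31F3 = 0x08DC1
  0x8DC1 + 0x0E40 = 0x09C01
  0x9C01 + 0x6CE7 = 0x108E8 → wrap carry → 0x08E9
  0x08E9 + 0xD750 = 0x0E039
One's-complement sum = 0xE039.
Checksum = ~0xE039 & 0xFFFF = 0x1FC6.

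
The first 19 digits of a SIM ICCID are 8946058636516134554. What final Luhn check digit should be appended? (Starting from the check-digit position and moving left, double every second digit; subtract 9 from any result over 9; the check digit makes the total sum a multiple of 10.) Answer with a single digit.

Partial digits right→left: 4 5 5 4 3 1 6 1 5 6 3 6 8 5 0 6 4 9 8
Double every second digit counting from the check-digit position (so the 1st, 3rd, 5th, ... of the partial from the right).
  doubled (with −9 where >9): 8 1 6 3 1 6 7 0 8 7 → sum 47
  kept as-is: 5 4 1 1 6 6 5 6 9 → sum 43
Total = 47 + 43 = 90.
Check digit = (10 − (90 mod 10)) mod 10 = 0.

0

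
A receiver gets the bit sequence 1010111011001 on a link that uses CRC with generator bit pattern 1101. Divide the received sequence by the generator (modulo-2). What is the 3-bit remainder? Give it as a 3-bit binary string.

000

Modulo-2 division of 1010111011001 by 1101:
  pos 0: 1010 XOR 1101 = 0111
  pos 1: 1111 XOR 1101 = 0010
  pos 3: 1011 XOR 1101 = 0110
  pos 4: 1100 XOR 1101 = 0001
  pos 7: 1110 XOR 1101 = 0011
  pos 9: 1101 XOR 1101 = 0000
Remainder = 000 (zero — the frame passes the CRC check).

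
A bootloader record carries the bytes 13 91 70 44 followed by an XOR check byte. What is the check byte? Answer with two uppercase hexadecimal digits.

XOR the bytes together:
  start with 0x13
  0x13 ⊕ 0x91 = 0x82
  0x82 ⊕ 0x70 = 0xF2
  0xF2 ⊕ 0x44 = 0xB6

B6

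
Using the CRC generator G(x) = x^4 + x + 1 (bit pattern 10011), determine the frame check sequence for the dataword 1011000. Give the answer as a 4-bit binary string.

1001

Append 4 zeros: 10110000000. Divide by 10011 (XOR where the leading bit is 1):
  pos 0: 10110 XOR 10011 = 00101
  pos 2: 10100 XOR 10011 = 00111
  pos 4: 11100 XOR 10011 = 01111
  pos 5: 11110 XOR 10011 = 01101
  pos 6: 11010 XOR 10011 = 01001
Remainder (last 4 bits) = 1001. This is the CRC / FCS.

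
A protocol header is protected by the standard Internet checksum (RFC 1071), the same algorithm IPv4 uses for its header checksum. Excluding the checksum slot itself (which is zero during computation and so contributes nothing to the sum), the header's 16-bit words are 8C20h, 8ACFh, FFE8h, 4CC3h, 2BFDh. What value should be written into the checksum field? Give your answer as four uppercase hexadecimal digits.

One's-complement addition (fold any carry out of bit 15 back into bit 0):
  0x8C20 + 0x8ACF = 0x116EF → wrap carry → 0x16F0
  0x16F0 + 0xFFE8 = 0x116D8 → wrap carry → 0x16D9
  0x16D9 + 0x4CC3 = 0x0639C
  0x639C + 0x2BFD = 0x08F99
One's-complement sum = 0x8F99.
Checksum = ~0x8F99 & 0xFFFF = 0x7066.

7066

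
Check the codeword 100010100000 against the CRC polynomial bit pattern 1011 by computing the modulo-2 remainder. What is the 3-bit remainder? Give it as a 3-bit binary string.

000

Modulo-2 division of 100010100000 by 1011:
  pos 0: 1000 XOR 1011 = 0011
  pos 2: 1110 XOR 1011 = 0101
  pos 3: 1011 XOR 1011 = 0000
Remainder = 000 (zero — the frame passes the CRC check).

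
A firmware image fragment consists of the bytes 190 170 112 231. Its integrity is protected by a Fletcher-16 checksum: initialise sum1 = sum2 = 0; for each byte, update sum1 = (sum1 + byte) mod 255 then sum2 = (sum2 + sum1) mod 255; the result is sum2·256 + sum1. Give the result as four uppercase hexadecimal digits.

C3C1

Running sums (mod 255):
  after byte 0 (190): sum1=190, sum2=190
  after byte 1 (170): sum1=105, sum2=40
  after byte 2 (112): sum1=217, sum2=2
  after byte 3 (231): sum1=193, sum2=195
Checksum = sum2·256 + sum1 = 195·256 + 193 = 50113 = 0xC3C1.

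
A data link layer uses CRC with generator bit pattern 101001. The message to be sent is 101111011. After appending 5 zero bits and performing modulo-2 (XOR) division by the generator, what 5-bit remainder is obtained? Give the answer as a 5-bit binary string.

Append 5 zeros: 10111101100000. Divide by 101001 (XOR where the leading bit is 1):
  pos 0: 101111 XOR 101001 = 000110
  pos 3: 110011 XOR 101001 = 011010
  pos 4: 110100 XOR 101001 = 011101
  pos 5: 111010 XOR 101001 = 010011
  pos 6: 100110 XOR 101001 = 001111
  pos 8: 111100 XOR 101001 = 010101
Remainder (last 5 bits) = 10101. This is the CRC / FCS.

10101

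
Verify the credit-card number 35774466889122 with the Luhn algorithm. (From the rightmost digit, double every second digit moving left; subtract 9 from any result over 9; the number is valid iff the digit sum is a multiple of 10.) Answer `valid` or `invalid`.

invalid

From the right, keep odd positions and double even positions (subtract 9 from any doubled value over 9):
  doubled (positions 2,4,...): 4 9 7 3 8 5 6 → sum 42
  kept (positions 1,3,...): 2 1 8 6 4 7 5 → sum 33
Total = 75.
75 mod 10 = 5, so the number is invalid.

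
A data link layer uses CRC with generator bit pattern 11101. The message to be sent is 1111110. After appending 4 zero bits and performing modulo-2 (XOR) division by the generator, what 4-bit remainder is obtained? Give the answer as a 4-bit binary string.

0110

Append 4 zeros: 11111100000. Divide by 11101 (XOR where the leading bit is 1):
  pos 0: 11111 XOR 11101 = 00010
  pos 3: 10100 XOR 11101 = 01001
  pos 4: 10010 XOR 11101 = 01111
  pos 5: 11110 XOR 11101 = 00011
Remainder (last 4 bits) = 0110. This is the CRC / FCS.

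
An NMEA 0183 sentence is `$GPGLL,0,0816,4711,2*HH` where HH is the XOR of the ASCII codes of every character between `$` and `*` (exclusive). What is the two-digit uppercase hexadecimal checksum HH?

5E

XOR the ASCII codes of the payload characters:
  'G' = 0x47 → acc = 0x47
  'P' = 0x50 → acc = 0x17
  'G' = 0x47 → acc = 0x50
  'L' = 0x4C → acc = 0x1C
  'L' = 0x4C → acc = 0x50
  ',' = 0x2C → acc = 0x7C
  '0' = 0x30 → acc = 0x4C
  ',' = 0x2C → acc = 0x60
  '0' = 0x30 → acc = 0x50
  '8' = 0x38 → acc = 0x68
  '1' = 0x31 → acc = 0x59
  '6' = 0x36 → acc = 0x6F
  ',' = 0x2C → acc = 0x43
  '4' = 0x34 → acc = 0x77
  '7' = 0x37 → acc = 0x40
  '1' = 0x31 → acc = 0x71
  '1' = 0x31 → acc = 0x40
  ',' = 0x2C → acc = 0x6C
  '2' = 0x32 → acc = 0x5E
Checksum = 0x5E.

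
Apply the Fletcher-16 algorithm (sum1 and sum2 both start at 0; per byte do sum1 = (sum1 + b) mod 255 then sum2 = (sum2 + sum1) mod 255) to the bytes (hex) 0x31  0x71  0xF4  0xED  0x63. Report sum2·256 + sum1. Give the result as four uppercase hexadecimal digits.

Running sums (mod 255):
  after byte 0 (0x31): sum1=49, sum2=49
  after byte 1 (0x71): sum1=162, sum2=211
  after byte 2 (0xF4): sum1=151, sum2=107
  after byte 3 (0xED): sum1=133, sum2=240
  after byte 4 (0x63): sum1=232, sum2=217
Checksum = sum2·256 + sum1 = 217·256 + 232 = 55784 = 0xD9E8.

D9E8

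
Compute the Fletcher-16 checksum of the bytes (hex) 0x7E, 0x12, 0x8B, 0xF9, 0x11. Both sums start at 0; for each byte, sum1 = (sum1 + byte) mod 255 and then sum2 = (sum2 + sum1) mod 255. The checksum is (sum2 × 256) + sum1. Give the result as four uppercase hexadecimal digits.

Running sums (mod 255):
  after byte 0 (0x7E): sum1=126, sum2=126
  after byte 1 (0x12): sum1=144, sum2=15
  after byte 2 (0x8B): sum1=28, sum2=43
  after byte 3 (0xF9): sum1=22, sum2=65
  after byte 4 (0x11): sum1=39, sum2=104
Checksum = sum2·256 + sum1 = 104·256 + 39 = 26663 = 0x6827.

6827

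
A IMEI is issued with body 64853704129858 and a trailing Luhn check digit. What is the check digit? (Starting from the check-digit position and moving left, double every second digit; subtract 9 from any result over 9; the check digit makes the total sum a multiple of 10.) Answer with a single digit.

Partial digits right→left: 8 5 8 9 2 1 4 0 7 3 5 8 4 6
Double every second digit counting from the check-digit position (so the 1st, 3rd, 5th, ... of the partial from the right).
  doubled (with −9 where >9): 7 7 4 8 5 1 8 → sum 40
  kept as-is: 5 9 1 0 3 8 6 → sum 32
Total = 40 + 32 = 72.
Check digit = (10 − (72 mod 10)) mod 10 = 8.

8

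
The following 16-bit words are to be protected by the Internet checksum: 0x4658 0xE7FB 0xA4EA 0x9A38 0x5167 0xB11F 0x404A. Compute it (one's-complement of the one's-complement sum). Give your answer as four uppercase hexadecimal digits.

4FB7

One's-complement addition (fold any carry out of bit 15 back into bit 0):
  0x4658 + 0xE7FB = 0x12E53 → wrap carry → 0x2E54
  0x2E54 + 0xA4EA = 0x0D33E
  0xD33E + 0x9A38 = 0x16D76 → wrap carry → 0x6D77
  0x6D77 + 0x5167 = 0x0BEDE
  0xBEDE + 0xB11F = 0x16FFD → wrap carry → 0x6FFE
  0x6FFE + 0x404A = 0x0B048
One's-complement sum = 0xB048.
Checksum = ~0xB048 & 0xFFFF = 0x4FB7.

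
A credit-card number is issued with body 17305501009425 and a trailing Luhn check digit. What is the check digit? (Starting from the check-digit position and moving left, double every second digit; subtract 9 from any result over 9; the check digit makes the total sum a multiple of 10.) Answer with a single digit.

3

Partial digits right→left: 5 2 4 9 0 0 1 0 5 5 0 3 7 1
Double every second digit counting from the check-digit position (so the 1st, 3rd, 5th, ... of the partial from the right).
  doubled (with −9 where >9): 1 8 0 2 1 0 5 → sum 17
  kept as-is: 2 9 0 0 5 3 1 → sum 20
Total = 17 + 20 = 37.
Check digit = (10 − (37 mod 10)) mod 10 = 3.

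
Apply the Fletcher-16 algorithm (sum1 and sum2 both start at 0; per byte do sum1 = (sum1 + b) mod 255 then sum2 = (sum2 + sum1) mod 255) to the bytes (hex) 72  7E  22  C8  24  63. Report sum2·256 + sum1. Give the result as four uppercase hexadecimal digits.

B563

Running sums (mod 255):
  after byte 0 (72): sum1=114, sum2=114
  after byte 1 (7E): sum1=240, sum2=99
  after byte 2 (22): sum1=19, sum2=118
  after byte 3 (C8): sum1=219, sum2=82
  after byte 4 (24): sum1=0, sum2=82
  after byte 5 (63): sum1=99, sum2=181
Checksum = sum2·256 + sum1 = 181·256 + 99 = 46435 = 0xB563.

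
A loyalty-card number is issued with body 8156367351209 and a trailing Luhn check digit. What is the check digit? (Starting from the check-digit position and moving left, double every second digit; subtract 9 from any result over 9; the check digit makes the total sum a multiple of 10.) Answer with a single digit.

0

Partial digits right→left: 9 0 2 1 5 3 7 6 3 6 5 1 8
Double every second digit counting from the check-digit position (so the 1st, 3rd, 5th, ... of the partial from the right).
  doubled (with −9 where >9): 9 4 1 5 6 1 7 → sum 33
  kept as-is: 0 1 3 6 6 1 → sum 17
Total = 33 + 17 = 50.
Check digit = (10 − (50 mod 10)) mod 10 = 0.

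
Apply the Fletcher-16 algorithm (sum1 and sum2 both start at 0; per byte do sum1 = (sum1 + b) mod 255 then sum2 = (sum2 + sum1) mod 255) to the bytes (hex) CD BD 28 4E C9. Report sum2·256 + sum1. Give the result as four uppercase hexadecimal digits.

DACB

Running sums (mod 255):
  after byte 0 (CD): sum1=205, sum2=205
  after byte 1 (BD): sum1=139, sum2=89
  after byte 2 (28): sum1=179, sum2=13
  after byte 3 (4E): sum1=2, sum2=15
  after byte 4 (C9): sum1=203, sum2=218
Checksum = sum2·256 + sum1 = 218·256 + 203 = 56011 = 0xDACB.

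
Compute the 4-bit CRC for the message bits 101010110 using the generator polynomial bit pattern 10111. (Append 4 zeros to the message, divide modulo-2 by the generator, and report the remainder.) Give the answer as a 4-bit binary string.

0001

Append 4 zeros: 1010101100000. Divide by 10111 (XOR where the leading bit is 1):
  pos 0: 10101 XOR 10111 = 00010
  pos 3: 10011 XOR 10111 = 00100
  pos 5: 10000 XOR 10111 = 00111
  pos 7: 11100 XOR 10111 = 01011
  pos 8: 10110 XOR 10111 = 00001
Remainder (last 4 bits) = 0001. This is the CRC / FCS.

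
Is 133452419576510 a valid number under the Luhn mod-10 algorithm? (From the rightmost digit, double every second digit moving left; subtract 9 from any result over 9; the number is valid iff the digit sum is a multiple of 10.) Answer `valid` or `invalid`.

From the right, keep odd positions and double even positions (subtract 9 from any doubled value over 9):
  doubled (positions 2,4,...): 2 3 1 2 4 8 6 → sum 26
  kept (positions 1,3,...): 0 5 7 9 4 5 3 1 → sum 34
Total = 60.
60 mod 10 = 0, so the number is valid.

valid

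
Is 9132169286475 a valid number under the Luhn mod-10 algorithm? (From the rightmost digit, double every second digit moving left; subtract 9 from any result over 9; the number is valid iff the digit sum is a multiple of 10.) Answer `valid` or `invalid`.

From the right, keep odd positions and double even positions (subtract 9 from any doubled value over 9):
  doubled (positions 2,4,...): 5 3 4 3 4 2 → sum 21
  kept (positions 1,3,...): 5 4 8 9 1 3 9 → sum 39
Total = 60.
60 mod 10 = 0, so the number is valid.

valid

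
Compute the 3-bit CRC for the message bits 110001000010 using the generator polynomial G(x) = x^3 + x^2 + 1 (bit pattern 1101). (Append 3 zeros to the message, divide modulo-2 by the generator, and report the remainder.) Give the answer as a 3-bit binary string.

100

Append 3 zeros: 110001000010000. Divide by 1101 (XOR where the leading bit is 1):
  pos 0: 1100 XOR 1101 = 0001
  pos 3: 1010 XOR 1101 = 0111
  pos 4: 1110 XOR 1101 = 0011
  pos 6: 1100 XOR 1101 = 0001
  pos 9: 1100 XOR 1101 = 0001
Remainder (last 3 bits) = 100. This is the CRC / FCS.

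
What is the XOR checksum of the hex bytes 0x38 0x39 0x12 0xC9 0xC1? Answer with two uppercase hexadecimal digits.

1B

XOR the bytes together:
  start with 0x38
  0x38 ⊕ 0x39 = 0x01
  0x01 ⊕ 0x12 = 0x13
  0x13 ⊕ 0xC9 = 0xDA
  0xDA ⊕ 0xC1 = 0x1B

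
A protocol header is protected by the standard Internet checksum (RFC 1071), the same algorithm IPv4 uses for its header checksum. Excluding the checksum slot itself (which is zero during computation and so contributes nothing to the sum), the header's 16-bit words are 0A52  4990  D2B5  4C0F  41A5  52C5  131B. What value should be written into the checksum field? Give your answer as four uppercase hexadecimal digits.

E5D2

One's-complement addition (fold any carry out of bit 15 back into bit 0):
  0x0A52 + 0x4990 = 0x053E2
  0x53E2 + 0xD2B5 = 0x12697 → wrap carry → 0x2698
  0x2698 + 0x4C0F = 0x072A7
  0x72A7 + 0x41A5 = 0x0B44C
  0xB44C + 0x52C5 = 0x10711 → wrap carry → 0x0712
  0x0712 + 0x131B = 0x01A2D
One's-complement sum = 0x1A2D.
Checksum = ~0x1A2D & 0xFFFF = 0xE5D2.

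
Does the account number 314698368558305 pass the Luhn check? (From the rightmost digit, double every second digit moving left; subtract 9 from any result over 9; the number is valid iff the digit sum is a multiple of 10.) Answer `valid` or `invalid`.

From the right, keep odd positions and double even positions (subtract 9 from any doubled value over 9):
  doubled (positions 2,4,...): 0 7 1 3 7 3 2 → sum 23
  kept (positions 1,3,...): 5 3 5 8 3 9 4 3 → sum 40
Total = 63.
63 mod 10 = 3, so the number is invalid.

invalid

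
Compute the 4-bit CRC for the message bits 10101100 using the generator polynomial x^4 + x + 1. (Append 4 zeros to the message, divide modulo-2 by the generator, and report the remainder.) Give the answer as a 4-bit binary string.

0011

Append 4 zeros: 101011000000. Divide by 10011 (XOR where the leading bit is 1):
  pos 0: 10101 XOR 10011 = 00110
  pos 2: 11010 XOR 10011 = 01001
  pos 3: 10010 XOR 10011 = 00001
  pos 7: 10000 XOR 10011 = 00011
Remainder (last 4 bits) = 0011. This is the CRC / FCS.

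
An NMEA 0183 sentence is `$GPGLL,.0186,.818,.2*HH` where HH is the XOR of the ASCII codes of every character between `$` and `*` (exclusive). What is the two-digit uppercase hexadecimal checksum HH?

XOR the ASCII codes of the payload characters:
  'G' = 0x47 → acc = 0x47
  'P' = 0x50 → acc = 0x17
  'G' = 0x47 → acc = 0x50
  'L' = 0x4C → acc = 0x1C
  'L' = 0x4C → acc = 0x50
  ',' = 0x2C → acc = 0x7C
  '.' = 0x2E → acc = 0x52
  '0' = 0x30 → acc = 0x62
  '1' = 0x31 → acc = 0x53
  '8' = 0x38 → acc = 0x6B
  '6' = 0x36 → acc = 0x5D
  ',' = 0x2C → acc = 0x71
  '.' = 0x2E → acc = 0x5F
  '8' = 0x38 → acc = 0x67
  '1' = 0x31 → acc = 0x56
  '8' = 0x38 → acc = 0x6E
  ',' = 0x2C → acc = 0x42
  '.' = 0x2E → acc = 0x6C
  '2' = 0x32 → acc = 0x5E
Checksum = 0x5E.

5E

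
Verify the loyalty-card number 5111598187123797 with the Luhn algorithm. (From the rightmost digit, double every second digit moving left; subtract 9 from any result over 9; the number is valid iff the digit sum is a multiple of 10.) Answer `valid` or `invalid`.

valid

From the right, keep odd positions and double even positions (subtract 9 from any doubled value over 9):
  doubled (positions 2,4,...): 9 6 2 7 7 1 2 1 → sum 35
  kept (positions 1,3,...): 7 7 2 7 1 9 1 1 → sum 35
Total = 70.
70 mod 10 = 0, so the number is valid.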